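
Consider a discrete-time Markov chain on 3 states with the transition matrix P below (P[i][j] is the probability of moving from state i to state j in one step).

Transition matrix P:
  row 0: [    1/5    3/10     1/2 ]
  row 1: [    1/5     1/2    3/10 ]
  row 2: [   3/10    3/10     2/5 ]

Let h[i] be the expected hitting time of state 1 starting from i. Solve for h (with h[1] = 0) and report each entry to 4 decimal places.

h = [3.3333, 0.0000, 3.3333]

First-step conditioning: h[1] = 0; for i ≠ 1, h[i] = 1 + Σ_k P[i][k]·h[k].
  h[0] = 1 + 1/5·h[0] + 1/2·h[2]
  h[2] = 1 + 3/10·h[0] + 2/5·h[2]
Solving the 2×2 linear system over states ≠ 1 gives exactly h = [10/3, 0, 10/3] (h[1] = 0 is the target).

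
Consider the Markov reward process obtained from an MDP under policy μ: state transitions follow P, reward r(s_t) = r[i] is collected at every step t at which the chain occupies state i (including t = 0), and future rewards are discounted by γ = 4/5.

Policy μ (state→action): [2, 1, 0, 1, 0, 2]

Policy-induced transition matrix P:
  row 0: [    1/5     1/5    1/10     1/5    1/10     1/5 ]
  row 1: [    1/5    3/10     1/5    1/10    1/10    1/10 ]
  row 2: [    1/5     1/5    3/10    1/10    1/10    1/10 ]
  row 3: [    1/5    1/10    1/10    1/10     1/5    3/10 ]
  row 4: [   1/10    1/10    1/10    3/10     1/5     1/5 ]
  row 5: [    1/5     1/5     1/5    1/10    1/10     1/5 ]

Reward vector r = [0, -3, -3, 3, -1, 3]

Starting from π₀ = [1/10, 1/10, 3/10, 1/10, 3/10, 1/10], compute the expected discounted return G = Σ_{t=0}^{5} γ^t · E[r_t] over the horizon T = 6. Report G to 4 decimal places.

G = -1.4832

t=0: π = [0.1000, 0.1000, 0.3000, 0.1000, 0.3000, 0.1000], E[r] = -0.9000, γ^t·E[r] = -0.900000, running G = -0.900000
t=1: π = [0.1700, 0.1700, 0.1800, 0.1700, 0.1400, 0.1700], E[r] = -0.1700, γ^t·E[r] = -0.136000, running G = -1.036000
t=2: π = [0.1860, 0.1860, 0.1700, 0.1450, 0.1310, 0.1820], E[r] = -0.2180, γ^t·E[r] = -0.139520, running G = -1.175520
t=3: π = [0.1869, 0.1910, 0.1708, 0.1448, 0.1276, 0.1789], E[r] = -0.2419, γ^t·E[r] = -0.123853, running G = -1.299373
t=4: π = [0.1872, 0.1919, 0.1712, 0.1442, 0.1272, 0.1783], E[r] = -0.2487, γ^t·E[r] = -0.101884, running G = -1.401257
t=5: π = [0.1873, 0.1920, 0.1712, 0.1442, 0.1271, 0.1781], E[r] = -0.2501, γ^t·E[r] = -0.081963, running G = -1.483219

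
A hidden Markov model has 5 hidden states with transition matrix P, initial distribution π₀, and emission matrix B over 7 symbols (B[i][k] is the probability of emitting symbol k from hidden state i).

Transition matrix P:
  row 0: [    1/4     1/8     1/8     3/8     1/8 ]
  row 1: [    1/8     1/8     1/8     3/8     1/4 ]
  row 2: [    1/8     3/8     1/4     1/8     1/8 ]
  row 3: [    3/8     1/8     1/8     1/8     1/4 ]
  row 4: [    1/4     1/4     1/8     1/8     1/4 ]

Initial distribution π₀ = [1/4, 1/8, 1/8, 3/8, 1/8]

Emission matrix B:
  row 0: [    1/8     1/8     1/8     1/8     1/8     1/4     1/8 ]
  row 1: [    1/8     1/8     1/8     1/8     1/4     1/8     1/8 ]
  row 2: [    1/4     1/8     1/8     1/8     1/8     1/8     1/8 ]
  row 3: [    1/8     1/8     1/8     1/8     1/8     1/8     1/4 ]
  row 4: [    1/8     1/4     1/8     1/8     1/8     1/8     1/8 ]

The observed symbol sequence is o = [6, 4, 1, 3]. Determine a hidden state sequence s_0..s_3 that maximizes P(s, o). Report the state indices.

path = [3, 0, 3, 0]

t=0: δ = [3.125e-02, 1.562e-02, 1.562e-02, 9.375e-02, 1.562e-02]  (obs o_0=6)
t=1: δ = [4.395e-03, 2.930e-03, 1.465e-03, 1.465e-03, 2.930e-03]  ψ = [3, 3, 3, 0, 3]  (obs o_1=4)
t=2: δ = [1.373e-04, 9.155e-05, 6.866e-05, 2.060e-04, 1.831e-04]  ψ = [0, 4, 0, 0, 1]  (obs o_2=1)
t=3: δ = [9.656e-06, 5.722e-06, 3.219e-06, 6.437e-06, 6.437e-06]  ψ = [3, 4, 3, 0, 3]  (obs o_3=3)
backtrack: best end state = 0; path = [3, 0, 3, 0]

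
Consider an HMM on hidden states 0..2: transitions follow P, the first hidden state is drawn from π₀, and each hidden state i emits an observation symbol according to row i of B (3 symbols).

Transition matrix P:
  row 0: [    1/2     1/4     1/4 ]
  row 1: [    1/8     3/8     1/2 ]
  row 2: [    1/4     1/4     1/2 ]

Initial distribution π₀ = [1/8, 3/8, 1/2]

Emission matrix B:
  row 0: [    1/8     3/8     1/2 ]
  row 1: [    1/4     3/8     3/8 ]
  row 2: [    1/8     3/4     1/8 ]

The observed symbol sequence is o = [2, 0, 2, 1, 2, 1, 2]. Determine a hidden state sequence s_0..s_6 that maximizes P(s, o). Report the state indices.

t=0: δ = [6.250e-02, 1.406e-01, 6.250e-02]  (obs o_0=2)
t=1: δ = [3.906e-03, 1.318e-02, 8.789e-03]  ψ = [0, 1, 1]  (obs o_1=0)
t=2: δ = [1.099e-03, 1.854e-03, 8.240e-04]  ψ = [2, 1, 1]  (obs o_2=2)
t=3: δ = [2.060e-04, 2.607e-04, 6.952e-04]  ψ = [0, 1, 1]  (obs o_3=1)
t=4: δ = [8.690e-05, 6.518e-05, 4.345e-05]  ψ = [2, 2, 2]  (obs o_4=2)
t=5: δ = [1.629e-05, 9.166e-06, 2.444e-05]  ψ = [0, 1, 1]  (obs o_5=1)
t=6: δ = [4.074e-06, 2.291e-06, 1.528e-06]  ψ = [0, 2, 2]  (obs o_6=2)
backtrack: best end state = 0; path = [1, 1, 1, 2, 0, 0, 0]

path = [1, 1, 1, 2, 0, 0, 0]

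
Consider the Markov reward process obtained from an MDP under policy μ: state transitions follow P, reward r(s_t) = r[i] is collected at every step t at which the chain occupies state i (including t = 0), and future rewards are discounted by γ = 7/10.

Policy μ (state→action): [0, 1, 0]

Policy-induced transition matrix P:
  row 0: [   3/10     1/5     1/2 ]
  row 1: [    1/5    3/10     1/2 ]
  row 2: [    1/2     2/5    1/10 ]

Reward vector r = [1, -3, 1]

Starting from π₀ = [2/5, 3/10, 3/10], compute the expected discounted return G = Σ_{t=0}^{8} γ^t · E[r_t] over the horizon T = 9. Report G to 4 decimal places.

t=0: π = [0.4000, 0.3000, 0.3000], E[r] = -0.2000, γ^t·E[r] = -0.200000, running G = -0.200000
t=1: π = [0.3300, 0.2900, 0.3800], E[r] = -0.1600, γ^t·E[r] = -0.112000, running G = -0.312000
t=2: π = [0.3470, 0.3050, 0.3480], E[r] = -0.2200, γ^t·E[r] = -0.107800, running G = -0.419800
t=3: π = [0.3391, 0.3001, 0.3608], E[r] = -0.2004, γ^t·E[r] = -0.068737, running G = -0.488537
t=4: π = [0.3422, 0.3022, 0.3557], E[r] = -0.2087, γ^t·E[r] = -0.050104, running G = -0.538641
t=5: π = [0.3409, 0.3014, 0.3577], E[r] = -0.2054, γ^t·E[r] = -0.034524, running G = -0.573165
t=6: π = [0.3414, 0.3017, 0.3569], E[r] = -0.2067, γ^t·E[r] = -0.024321, running G = -0.597486
t=7: π = [0.3412, 0.3015, 0.3572], E[r] = -0.2062, γ^t·E[r] = -0.016981, running G = -0.614467
t=8: π = [0.3413, 0.3016, 0.3571], E[r] = -0.2064, γ^t·E[r] = -0.011899, running G = -0.626366

G = -0.6264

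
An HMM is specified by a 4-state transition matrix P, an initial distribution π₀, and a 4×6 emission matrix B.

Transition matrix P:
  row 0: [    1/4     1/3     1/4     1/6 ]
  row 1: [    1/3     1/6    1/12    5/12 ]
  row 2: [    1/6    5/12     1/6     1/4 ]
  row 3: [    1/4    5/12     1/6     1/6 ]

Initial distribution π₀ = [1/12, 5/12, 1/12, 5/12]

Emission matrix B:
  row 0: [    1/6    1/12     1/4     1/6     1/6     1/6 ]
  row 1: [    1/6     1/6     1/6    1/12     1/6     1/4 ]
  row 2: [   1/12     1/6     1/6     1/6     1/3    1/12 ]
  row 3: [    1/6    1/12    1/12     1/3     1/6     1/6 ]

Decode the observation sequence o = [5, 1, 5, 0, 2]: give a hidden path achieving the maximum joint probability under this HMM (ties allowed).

path = [3, 1, 3, 1, 0]

t=0: δ = [1.389e-02, 1.042e-01, 6.944e-03, 6.944e-02]  (obs o_0=5)
t=1: δ = [2.894e-03, 4.823e-03, 1.929e-03, 3.617e-03]  ψ = [1, 3, 3, 1]  (obs o_1=1)
t=2: δ = [2.679e-04, 3.768e-04, 6.028e-05, 3.349e-04]  ψ = [1, 3, 0, 1]  (obs o_2=5)
t=3: δ = [2.093e-05, 2.326e-05, 5.582e-06, 2.616e-05]  ψ = [1, 3, 0, 1]  (obs o_3=0)
t=4: δ = [1.938e-06, 1.817e-06, 8.721e-07, 8.075e-07]  ψ = [1, 3, 0, 1]  (obs o_4=2)
backtrack: best end state = 0; path = [3, 1, 3, 1, 0]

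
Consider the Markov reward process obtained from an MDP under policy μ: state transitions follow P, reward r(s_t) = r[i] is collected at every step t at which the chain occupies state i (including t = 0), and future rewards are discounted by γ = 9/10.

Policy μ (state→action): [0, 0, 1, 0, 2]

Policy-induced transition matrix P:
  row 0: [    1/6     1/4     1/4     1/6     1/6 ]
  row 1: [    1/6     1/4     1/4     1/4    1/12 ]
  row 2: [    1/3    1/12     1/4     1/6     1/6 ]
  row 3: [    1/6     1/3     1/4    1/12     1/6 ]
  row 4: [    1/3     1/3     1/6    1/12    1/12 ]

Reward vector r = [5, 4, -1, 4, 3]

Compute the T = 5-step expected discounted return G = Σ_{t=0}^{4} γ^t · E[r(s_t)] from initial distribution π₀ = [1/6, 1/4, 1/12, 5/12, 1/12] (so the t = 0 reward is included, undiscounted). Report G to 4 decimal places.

t=0: π = [0.1667, 0.2500, 0.0833, 0.4167, 0.0833], E[r] = 3.6667, γ^t·E[r] = 3.666667, running G = 3.666667
t=1: π = [0.1944, 0.2778, 0.2431, 0.1458, 0.1389], E[r] = 2.8403, γ^t·E[r] = 2.556250, running G = 6.222917
t=2: π = [0.2303, 0.2332, 0.2384, 0.1661, 0.1319], E[r] = 2.9063, γ^t·E[r] = 2.354063, running G = 8.576979
t=3: π = [0.2284, 0.2351, 0.2390, 0.1613, 0.1362], E[r] = 2.8971, γ^t·E[r] = 2.112012, running G = 10.688991
t=4: π = [0.2292, 0.2350, 0.2386, 0.1615, 0.1357], E[r] = 2.9002, γ^t·E[r] = 1.902854, running G = 12.591845

G = 12.5918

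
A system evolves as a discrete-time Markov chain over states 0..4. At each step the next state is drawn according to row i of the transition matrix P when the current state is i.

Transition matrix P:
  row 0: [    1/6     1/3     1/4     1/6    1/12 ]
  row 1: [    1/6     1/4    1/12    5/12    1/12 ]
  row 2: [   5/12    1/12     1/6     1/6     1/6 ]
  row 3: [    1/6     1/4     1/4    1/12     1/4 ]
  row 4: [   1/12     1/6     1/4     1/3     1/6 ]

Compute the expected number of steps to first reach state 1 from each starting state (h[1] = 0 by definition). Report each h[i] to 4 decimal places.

h = [4.2195, 0.0000, 5.2586, 4.6748, 5.0695]

First-step conditioning: h[1] = 0; for i ≠ 1, h[i] = 1 + Σ_k P[i][k]·h[k].
  h[0] = 1 + 1/6·h[0] + 1/4·h[2] + 1/6·h[3] + 1/12·h[4]
  h[2] = 1 + 5/12·h[0] + 1/6·h[2] + 1/6·h[3] + 1/6·h[4]
  h[3] = 1 + 1/6·h[0] + 1/4·h[2] + 1/12·h[3] + 1/4·h[4]
  h[4] = 1 + 1/12·h[0] + 1/4·h[2] + 1/3·h[3] + 1/6·h[4]
Solving the 4×4 linear system over states ≠ 1 gives exactly h = [7228/1713, 0, 9008/1713, 8008/1713, 8684/1713] (h[1] = 0 is the target).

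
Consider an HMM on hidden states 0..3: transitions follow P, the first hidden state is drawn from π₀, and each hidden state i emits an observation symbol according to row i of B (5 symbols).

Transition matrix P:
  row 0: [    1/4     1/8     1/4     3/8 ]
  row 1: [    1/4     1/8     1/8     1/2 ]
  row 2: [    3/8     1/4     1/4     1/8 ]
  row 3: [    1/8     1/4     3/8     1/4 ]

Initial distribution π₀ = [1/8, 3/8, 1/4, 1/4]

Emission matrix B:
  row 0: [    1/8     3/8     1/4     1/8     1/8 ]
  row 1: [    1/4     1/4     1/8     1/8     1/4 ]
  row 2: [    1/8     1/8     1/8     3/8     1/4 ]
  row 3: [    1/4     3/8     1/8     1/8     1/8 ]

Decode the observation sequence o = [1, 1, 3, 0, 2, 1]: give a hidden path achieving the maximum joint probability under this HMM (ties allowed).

t=0: δ = [4.688e-02, 9.375e-02, 3.125e-02, 9.375e-02]  (obs o_0=1)
t=1: δ = [8.789e-03, 5.859e-03, 4.395e-03, 1.758e-02]  ψ = [1, 3, 3, 1]  (obs o_1=1)
t=2: δ = [2.747e-04, 5.493e-04, 2.472e-03, 5.493e-04]  ψ = [0, 3, 3, 3]  (obs o_2=3)
t=3: δ = [1.159e-04, 1.545e-04, 7.725e-05, 7.725e-05]  ψ = [2, 2, 2, 2]  (obs o_3=0)
t=4: δ = [9.656e-06, 2.414e-06, 3.621e-06, 9.656e-06]  ψ = [1, 1, 0, 1]  (obs o_4=2)
t=5: δ = [9.052e-07, 6.035e-07, 4.526e-07, 1.358e-06]  ψ = [0, 3, 3, 0]  (obs o_5=1)
backtrack: best end state = 3; path = [1, 3, 2, 1, 0, 3]

path = [1, 3, 2, 1, 0, 3]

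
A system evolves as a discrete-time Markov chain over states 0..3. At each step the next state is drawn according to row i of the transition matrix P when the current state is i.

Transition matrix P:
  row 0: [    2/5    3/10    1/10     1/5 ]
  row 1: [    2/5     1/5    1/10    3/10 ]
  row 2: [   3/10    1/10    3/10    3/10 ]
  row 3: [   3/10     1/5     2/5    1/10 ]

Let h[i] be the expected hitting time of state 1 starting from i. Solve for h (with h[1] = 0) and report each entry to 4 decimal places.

First-step conditioning: h[1] = 0; for i ≠ 1, h[i] = 1 + Σ_k P[i][k]·h[k].
  h[0] = 1 + 2/5·h[0] + 1/10·h[2] + 1/5·h[3]
  h[2] = 1 + 3/10·h[0] + 3/10·h[2] + 3/10·h[3]
  h[3] = 1 + 3/10·h[0] + 2/5·h[2] + 1/10·h[3]
Solving the 3×3 linear system over states ≠ 1 gives exactly h = [25/6, 0, 90/17, 165/34] (h[1] = 0 is the target).

h = [4.1667, 0.0000, 5.2941, 4.8529]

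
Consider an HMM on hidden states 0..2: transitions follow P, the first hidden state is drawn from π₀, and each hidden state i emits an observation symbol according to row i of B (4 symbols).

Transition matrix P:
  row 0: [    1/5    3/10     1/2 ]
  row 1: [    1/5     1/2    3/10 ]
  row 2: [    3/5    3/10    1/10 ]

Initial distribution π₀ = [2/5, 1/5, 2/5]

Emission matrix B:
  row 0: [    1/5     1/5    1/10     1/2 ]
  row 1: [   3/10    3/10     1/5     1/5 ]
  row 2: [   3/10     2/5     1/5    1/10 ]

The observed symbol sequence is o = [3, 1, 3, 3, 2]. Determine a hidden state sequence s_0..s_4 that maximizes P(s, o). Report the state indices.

t=0: δ = [2.000e-01, 4.000e-02, 4.000e-02]  (obs o_0=3)
t=1: δ = [8.000e-03, 1.800e-02, 4.000e-02]  ψ = [0, 0, 0]  (obs o_1=1)
t=2: δ = [1.200e-02, 2.400e-03, 5.400e-04]  ψ = [2, 2, 1]  (obs o_2=3)
t=3: δ = [1.200e-03, 7.200e-04, 6.000e-04]  ψ = [0, 0, 0]  (obs o_3=3)
t=4: δ = [3.600e-05, 7.200e-05, 1.200e-04]  ψ = [2, 0, 0]  (obs o_4=2)
backtrack: best end state = 2; path = [0, 2, 0, 0, 2]

path = [0, 2, 0, 0, 2]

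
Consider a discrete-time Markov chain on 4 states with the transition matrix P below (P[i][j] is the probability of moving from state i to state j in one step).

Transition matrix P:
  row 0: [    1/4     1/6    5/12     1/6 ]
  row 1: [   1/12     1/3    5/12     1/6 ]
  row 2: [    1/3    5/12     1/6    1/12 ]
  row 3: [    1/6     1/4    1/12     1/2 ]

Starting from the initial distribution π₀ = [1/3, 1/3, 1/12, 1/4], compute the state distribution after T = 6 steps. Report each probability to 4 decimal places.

π = [0.2043, 0.3043, 0.2757, 0.2157]

t=0: π = [0.3333, 0.3333, 0.0833, 0.2500]
t=1: π = [0.1806, 0.2639, 0.3125, 0.2431]
t=2: π = [0.2118, 0.3090, 0.2575, 0.2216]
t=3: π = [0.2015, 0.3010, 0.2784, 0.2191]
t=4: π = [0.2048, 0.3047, 0.2740, 0.2165]
t=5: π = [0.2040, 0.3040, 0.2760, 0.2160]
t=6: π = [0.2043, 0.3043, 0.2757, 0.2157]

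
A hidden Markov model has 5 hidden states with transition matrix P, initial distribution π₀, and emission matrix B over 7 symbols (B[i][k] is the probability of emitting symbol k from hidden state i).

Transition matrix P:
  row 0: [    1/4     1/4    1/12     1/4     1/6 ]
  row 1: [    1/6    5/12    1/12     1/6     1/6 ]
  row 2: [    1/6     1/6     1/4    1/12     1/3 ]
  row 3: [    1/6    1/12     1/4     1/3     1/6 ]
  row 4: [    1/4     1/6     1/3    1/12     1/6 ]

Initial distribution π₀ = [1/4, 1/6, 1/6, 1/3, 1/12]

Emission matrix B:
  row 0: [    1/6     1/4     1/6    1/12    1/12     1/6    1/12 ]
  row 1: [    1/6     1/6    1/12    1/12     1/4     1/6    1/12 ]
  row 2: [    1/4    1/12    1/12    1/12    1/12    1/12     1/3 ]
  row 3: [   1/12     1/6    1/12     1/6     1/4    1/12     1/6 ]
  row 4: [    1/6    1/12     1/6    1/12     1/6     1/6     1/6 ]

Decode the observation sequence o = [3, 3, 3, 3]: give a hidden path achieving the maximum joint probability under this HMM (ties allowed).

path = [3, 3, 3, 3]

t=0: δ = [2.083e-02, 1.389e-02, 1.389e-02, 5.556e-02, 6.944e-03]  (obs o_0=3)
t=1: δ = [7.716e-04, 4.823e-04, 1.157e-03, 3.086e-03, 7.716e-04]  ψ = [3, 1, 3, 3, 3]  (obs o_1=3)
t=2: δ = [4.287e-05, 2.143e-05, 6.430e-05, 1.715e-04, 4.287e-05]  ψ = [3, 3, 3, 3, 3]  (obs o_2=3)
t=3: δ = [2.381e-06, 1.191e-06, 3.572e-06, 9.526e-06, 2.381e-06]  ψ = [3, 3, 3, 3, 3]  (obs o_3=3)
backtrack: best end state = 3; path = [3, 3, 3, 3]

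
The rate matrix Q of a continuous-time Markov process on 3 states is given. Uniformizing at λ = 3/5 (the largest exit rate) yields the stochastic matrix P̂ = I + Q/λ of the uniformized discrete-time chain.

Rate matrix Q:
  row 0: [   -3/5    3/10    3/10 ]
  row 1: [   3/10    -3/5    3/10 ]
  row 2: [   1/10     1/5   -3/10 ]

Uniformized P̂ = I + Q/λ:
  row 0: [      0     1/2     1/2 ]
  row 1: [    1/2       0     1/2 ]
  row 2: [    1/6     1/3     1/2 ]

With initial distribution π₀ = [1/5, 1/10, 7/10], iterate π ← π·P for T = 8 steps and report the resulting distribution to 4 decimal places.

t=0: π = [0.2000, 0.1000, 0.7000]
t=1: π = [0.1667, 0.3333, 0.5000]
t=2: π = [0.2500, 0.2500, 0.5000]
t=3: π = [0.2083, 0.2917, 0.5000]
t=4: π = [0.2292, 0.2708, 0.5000]
t=5: π = [0.2188, 0.2813, 0.5000]
t=6: π = [0.2240, 0.2760, 0.5000]
t=7: π = [0.2214, 0.2786, 0.5000]
t=8: π = [0.2227, 0.2773, 0.5000]

π = [0.2227, 0.2773, 0.5000]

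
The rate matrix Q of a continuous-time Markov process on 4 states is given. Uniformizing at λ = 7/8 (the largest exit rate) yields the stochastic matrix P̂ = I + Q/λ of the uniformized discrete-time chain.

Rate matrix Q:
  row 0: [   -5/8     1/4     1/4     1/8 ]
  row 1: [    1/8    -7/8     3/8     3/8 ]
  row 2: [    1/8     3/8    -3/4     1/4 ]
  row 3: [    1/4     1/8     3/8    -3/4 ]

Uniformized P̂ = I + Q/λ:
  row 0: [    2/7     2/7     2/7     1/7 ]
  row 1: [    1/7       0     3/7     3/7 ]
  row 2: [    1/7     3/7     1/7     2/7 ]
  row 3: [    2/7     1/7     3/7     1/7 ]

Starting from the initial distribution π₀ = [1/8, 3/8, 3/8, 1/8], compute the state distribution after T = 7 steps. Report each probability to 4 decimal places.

π = [0.2088, 0.2287, 0.3101, 0.2525]

t=0: π = [0.1250, 0.3750, 0.3750, 0.1250]
t=1: π = [0.1786, 0.2143, 0.3036, 0.3036]
t=2: π = [0.2117, 0.2245, 0.3163, 0.2474]
t=3: π = [0.2085, 0.2314, 0.3079, 0.2522]
t=4: π = [0.2087, 0.2276, 0.3108, 0.2530]
t=5: π = [0.2088, 0.2290, 0.3100, 0.2523]
t=6: π = [0.2087, 0.2285, 0.3102, 0.2526]
t=7: π = [0.2088, 0.2287, 0.3101, 0.2525]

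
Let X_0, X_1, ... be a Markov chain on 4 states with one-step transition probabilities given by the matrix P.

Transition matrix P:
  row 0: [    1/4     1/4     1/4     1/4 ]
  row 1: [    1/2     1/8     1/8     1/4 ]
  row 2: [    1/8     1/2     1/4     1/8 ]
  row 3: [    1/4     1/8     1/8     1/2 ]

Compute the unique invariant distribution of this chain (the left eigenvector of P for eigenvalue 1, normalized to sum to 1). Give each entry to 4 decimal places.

Balance equations π_j = Σ_i π_i·P[i][j]:
  π_0 = 1/4·π_0 + 1/2·π_1 + 1/8·π_2 + 1/4·π_3
  π_1 = 1/4·π_0 + 1/8·π_1 + 1/2·π_2 + 1/8·π_3
  π_2 = 1/4·π_0 + 1/8·π_1 + 1/4·π_2 + 1/8·π_3
  normalize: π_0 + π_1 + π_2 + π_3 = 1
Solving the linear system gives exactly π = [31/109, 25/109, 20/109, 33/109].

π = [0.2844, 0.2294, 0.1835, 0.3028]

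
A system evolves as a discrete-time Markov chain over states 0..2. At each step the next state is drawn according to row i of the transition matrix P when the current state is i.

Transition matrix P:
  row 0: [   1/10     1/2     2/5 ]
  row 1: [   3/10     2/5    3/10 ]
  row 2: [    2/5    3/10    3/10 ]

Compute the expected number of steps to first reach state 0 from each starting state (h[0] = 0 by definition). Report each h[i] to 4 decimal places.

h = [0.0000, 3.0303, 2.7273]

First-step conditioning: h[0] = 0; for i ≠ 0, h[i] = 1 + Σ_k P[i][k]·h[k].
  h[1] = 1 + 2/5·h[1] + 3/10·h[2]
  h[2] = 1 + 3/10·h[1] + 3/10·h[2]
Solving the 2×2 linear system over states ≠ 0 gives exactly h = [0, 100/33, 30/11] (h[0] = 0 is the target).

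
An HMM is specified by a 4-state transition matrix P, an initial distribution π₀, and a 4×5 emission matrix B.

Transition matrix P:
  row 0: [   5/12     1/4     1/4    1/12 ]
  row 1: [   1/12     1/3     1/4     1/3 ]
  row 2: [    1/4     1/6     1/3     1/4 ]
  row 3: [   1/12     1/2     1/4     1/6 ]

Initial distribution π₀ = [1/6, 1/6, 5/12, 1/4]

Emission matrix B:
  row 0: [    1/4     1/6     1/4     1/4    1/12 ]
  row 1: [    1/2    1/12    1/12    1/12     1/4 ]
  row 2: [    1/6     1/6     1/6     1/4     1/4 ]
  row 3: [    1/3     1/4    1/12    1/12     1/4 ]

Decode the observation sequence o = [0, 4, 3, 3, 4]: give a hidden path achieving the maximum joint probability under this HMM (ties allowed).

path = [3, 1, 2, 2, 2]

t=0: δ = [4.167e-02, 8.333e-02, 6.944e-02, 8.333e-02]  (obs o_0=0)
t=1: δ = [1.447e-03, 1.042e-02, 5.787e-03, 6.944e-03]  ψ = [0, 3, 2, 1]  (obs o_1=4)
t=2: δ = [3.617e-04, 2.894e-04, 6.510e-04, 2.894e-04]  ψ = [2, 1, 1, 1]  (obs o_2=3)
t=3: δ = [4.069e-05, 1.206e-05, 5.425e-05, 1.356e-05]  ψ = [2, 3, 2, 2]  (obs o_3=3)
t=4: δ = [1.413e-06, 2.543e-06, 4.521e-06, 3.391e-06]  ψ = [0, 0, 2, 2]  (obs o_4=4)
backtrack: best end state = 2; path = [3, 1, 2, 2, 2]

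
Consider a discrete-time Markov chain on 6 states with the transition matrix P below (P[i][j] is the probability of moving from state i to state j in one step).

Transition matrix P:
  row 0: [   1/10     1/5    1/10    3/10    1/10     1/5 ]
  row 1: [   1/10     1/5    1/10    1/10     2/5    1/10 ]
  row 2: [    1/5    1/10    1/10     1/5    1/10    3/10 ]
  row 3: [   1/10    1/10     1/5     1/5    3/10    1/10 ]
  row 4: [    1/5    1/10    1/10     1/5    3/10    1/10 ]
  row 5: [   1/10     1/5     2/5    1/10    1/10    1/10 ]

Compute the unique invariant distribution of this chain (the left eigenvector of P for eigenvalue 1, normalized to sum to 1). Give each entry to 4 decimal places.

π = [0.1387, 0.1428, 0.1624, 0.1850, 0.2248, 0.1464]

Balance equations π_j = Σ_i π_i·P[i][j]:
  π_0 = 1/10·π_0 + 1/10·π_1 + 1/5·π_2 + 1/10·π_3 + 1/5·π_4 + 1/10·π_5
  π_1 = 1/5·π_0 + 1/5·π_1 + 1/10·π_2 + 1/10·π_3 + 1/10·π_4 + 1/5·π_5
  π_2 = 1/10·π_0 + 1/10·π_1 + 1/10·π_2 + 1/5·π_3 + 1/10·π_4 + 2/5·π_5
  π_3 = 3/10·π_0 + 1/10·π_1 + 1/5·π_2 + 1/5·π_3 + 1/5·π_4 + 1/10·π_5
  π_4 = 1/10·π_0 + 2/5·π_1 + 1/10·π_2 + 3/10·π_3 + 3/10·π_4 + 1/10·π_5
  normalize: π_0 + π_1 + π_2 + π_3 + π_4 + π_5 = 1
Solving the linear system gives exactly π = [2217/15982, 1141/7991, 5191/31964, 1478/7991, 7185/31964, 2339/15982].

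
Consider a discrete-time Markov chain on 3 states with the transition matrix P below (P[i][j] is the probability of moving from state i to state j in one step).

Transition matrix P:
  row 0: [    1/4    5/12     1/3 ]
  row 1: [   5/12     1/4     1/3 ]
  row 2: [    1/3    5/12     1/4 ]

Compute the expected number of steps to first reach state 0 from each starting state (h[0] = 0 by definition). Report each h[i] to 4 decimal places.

First-step conditioning: h[0] = 0; for i ≠ 0, h[i] = 1 + Σ_k P[i][k]·h[k].
  h[1] = 1 + 1/4·h[1] + 1/3·h[2]
  h[2] = 1 + 5/12·h[1] + 1/4·h[2]
Solving the 2×2 linear system over states ≠ 0 gives exactly h = [0, 156/61, 168/61] (h[0] = 0 is the target).

h = [0.0000, 2.5574, 2.7541]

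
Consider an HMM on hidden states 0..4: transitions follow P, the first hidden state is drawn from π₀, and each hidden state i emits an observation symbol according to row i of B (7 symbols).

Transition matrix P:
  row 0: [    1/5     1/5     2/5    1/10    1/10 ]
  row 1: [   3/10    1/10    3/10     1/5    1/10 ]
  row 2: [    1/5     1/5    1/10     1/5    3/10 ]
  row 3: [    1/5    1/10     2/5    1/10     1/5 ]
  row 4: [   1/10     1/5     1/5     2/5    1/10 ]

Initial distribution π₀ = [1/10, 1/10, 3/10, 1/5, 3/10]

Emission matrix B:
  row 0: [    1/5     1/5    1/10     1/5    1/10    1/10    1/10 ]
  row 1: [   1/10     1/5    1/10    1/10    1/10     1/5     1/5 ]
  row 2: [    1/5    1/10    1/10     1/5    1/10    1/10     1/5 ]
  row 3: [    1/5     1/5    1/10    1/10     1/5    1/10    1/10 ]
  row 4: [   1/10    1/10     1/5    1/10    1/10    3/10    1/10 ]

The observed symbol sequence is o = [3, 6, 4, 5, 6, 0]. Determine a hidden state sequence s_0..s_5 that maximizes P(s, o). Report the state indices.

path = [2, 4, 3, 4, 3, 2]

t=0: δ = [2.000e-02, 1.000e-02, 6.000e-02, 2.000e-02, 3.000e-02]  (obs o_0=3)
t=1: δ = [1.200e-03, 2.400e-03, 1.600e-03, 1.200e-03, 1.800e-03]  ψ = [2, 2, 0, 2, 2]  (obs o_1=6)
t=2: δ = [7.200e-05, 3.600e-05, 7.200e-05, 1.440e-04, 4.800e-05]  ψ = [1, 4, 1, 4, 2]  (obs o_2=4)
t=3: δ = [2.880e-06, 2.880e-06, 5.760e-06, 1.920e-06, 8.640e-06]  ψ = [3, 0, 3, 4, 3]  (obs o_3=5)
t=4: δ = [1.152e-07, 3.456e-07, 3.456e-07, 3.456e-07, 1.728e-07]  ψ = [2, 4, 4, 4, 2]  (obs o_4=6)
t=5: δ = [2.074e-08, 6.912e-09, 2.765e-08, 1.382e-08, 1.037e-08]  ψ = [1, 2, 3, 1, 2]  (obs o_5=0)
backtrack: best end state = 2; path = [2, 4, 3, 4, 3, 2]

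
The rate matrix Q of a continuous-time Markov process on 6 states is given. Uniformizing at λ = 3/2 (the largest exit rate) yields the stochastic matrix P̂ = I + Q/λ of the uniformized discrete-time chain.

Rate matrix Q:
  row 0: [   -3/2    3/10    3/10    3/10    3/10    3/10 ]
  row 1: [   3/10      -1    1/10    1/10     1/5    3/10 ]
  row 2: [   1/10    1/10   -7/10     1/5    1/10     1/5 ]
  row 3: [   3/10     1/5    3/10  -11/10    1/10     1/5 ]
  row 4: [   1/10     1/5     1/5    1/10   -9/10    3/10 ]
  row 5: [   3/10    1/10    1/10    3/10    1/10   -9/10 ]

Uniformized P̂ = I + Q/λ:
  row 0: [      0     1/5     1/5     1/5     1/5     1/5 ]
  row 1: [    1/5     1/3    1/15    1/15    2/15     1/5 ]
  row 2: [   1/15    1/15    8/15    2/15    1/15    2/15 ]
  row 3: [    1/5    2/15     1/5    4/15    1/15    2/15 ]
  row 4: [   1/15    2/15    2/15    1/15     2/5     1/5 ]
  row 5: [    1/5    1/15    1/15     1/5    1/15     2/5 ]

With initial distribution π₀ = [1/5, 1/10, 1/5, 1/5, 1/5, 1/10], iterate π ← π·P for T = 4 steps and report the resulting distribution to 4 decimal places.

π = [0.1271, 0.1411, 0.2147, 0.1584, 0.1401, 0.2187]

t=0: π = [0.2000, 0.1000, 0.2000, 0.2000, 0.2000, 0.1000]
t=1: π = [0.1067, 0.1467, 0.2267, 0.1600, 0.1667, 0.1933]
t=2: π = [0.1262, 0.1418, 0.2191, 0.1538, 0.1462, 0.2129]
t=3: π = [0.1260, 0.1413, 0.2160, 0.1572, 0.1417, 0.2177]
t=4: π = [0.1271, 0.1411, 0.2147, 0.1584, 0.1401, 0.2187]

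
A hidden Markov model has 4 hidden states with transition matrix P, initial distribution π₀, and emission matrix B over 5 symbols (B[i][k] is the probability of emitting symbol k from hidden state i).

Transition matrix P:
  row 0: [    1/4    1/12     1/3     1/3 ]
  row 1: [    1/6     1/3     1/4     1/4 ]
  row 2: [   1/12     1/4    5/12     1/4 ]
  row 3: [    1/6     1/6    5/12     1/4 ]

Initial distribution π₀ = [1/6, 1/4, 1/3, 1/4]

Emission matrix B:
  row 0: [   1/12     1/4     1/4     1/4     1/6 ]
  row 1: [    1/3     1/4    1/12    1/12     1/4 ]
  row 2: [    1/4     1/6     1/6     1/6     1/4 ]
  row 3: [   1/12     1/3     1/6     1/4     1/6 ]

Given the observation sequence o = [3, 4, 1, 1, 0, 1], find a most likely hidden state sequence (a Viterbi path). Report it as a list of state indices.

path = [3, 2, 3, 3, 2, 3]

t=0: δ = [4.167e-02, 2.083e-02, 5.556e-02, 6.250e-02]  (obs o_0=3)
t=1: δ = [1.736e-03, 3.472e-03, 6.510e-03, 2.604e-03]  ψ = [0, 2, 3, 3]  (obs o_1=4)
t=2: δ = [1.447e-04, 4.069e-04, 4.521e-04, 5.425e-04]  ψ = [1, 2, 2, 2]  (obs o_2=1)
t=3: δ = [2.261e-05, 3.391e-05, 3.768e-05, 4.521e-05]  ψ = [3, 1, 3, 3]  (obs o_3=1)
t=4: δ = [6.279e-07, 3.768e-06, 4.710e-06, 9.419e-07]  ψ = [3, 1, 3, 3]  (obs o_4=0)
t=5: δ = [1.570e-07, 3.140e-07, 3.270e-07, 3.925e-07]  ψ = [1, 1, 2, 2]  (obs o_5=1)
backtrack: best end state = 3; path = [3, 2, 3, 3, 2, 3]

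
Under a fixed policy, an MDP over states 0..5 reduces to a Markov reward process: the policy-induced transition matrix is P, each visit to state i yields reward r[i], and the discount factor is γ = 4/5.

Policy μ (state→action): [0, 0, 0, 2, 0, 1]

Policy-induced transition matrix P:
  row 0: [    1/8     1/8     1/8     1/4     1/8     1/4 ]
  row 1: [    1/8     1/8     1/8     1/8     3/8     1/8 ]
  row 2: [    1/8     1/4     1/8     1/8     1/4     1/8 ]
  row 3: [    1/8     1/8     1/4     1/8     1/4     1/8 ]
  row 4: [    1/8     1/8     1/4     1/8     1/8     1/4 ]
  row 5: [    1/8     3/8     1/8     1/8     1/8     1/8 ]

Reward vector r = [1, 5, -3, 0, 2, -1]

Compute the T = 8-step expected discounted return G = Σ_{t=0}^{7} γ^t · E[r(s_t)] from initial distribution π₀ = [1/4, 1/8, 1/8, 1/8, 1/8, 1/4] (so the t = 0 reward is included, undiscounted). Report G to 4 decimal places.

G = 3.1218

t=0: π = [0.2500, 0.1250, 0.1250, 0.1250, 0.1250, 0.2500], E[r] = 0.5000, γ^t·E[r] = 0.500000, running G = 0.500000
t=1: π = [0.1250, 0.2031, 0.1563, 0.1563, 0.1875, 0.1719], E[r] = 0.8750, γ^t·E[r] = 0.700000, running G = 1.200000
t=2: π = [0.1250, 0.1875, 0.1680, 0.1406, 0.2148, 0.1641], E[r] = 0.8242, γ^t·E[r] = 0.527500, running G = 1.727500
t=3: π = [0.1250, 0.1870, 0.1694, 0.1406, 0.2104, 0.1675], E[r] = 0.8052, γ^t·E[r] = 0.412250, running G = 2.139750
t=4: π = [0.1250, 0.1880, 0.1689, 0.1406, 0.2105, 0.1669], E[r] = 0.8127, γ^t·E[r] = 0.332875, running G = 2.472625
t=5: π = [0.1250, 0.1878, 0.1689, 0.1406, 0.2107, 0.1669], E[r] = 0.8120, γ^t·E[r] = 0.266078, running G = 2.738703
t=6: π = [0.1250, 0.1878, 0.1689, 0.1406, 0.2107, 0.1670], E[r] = 0.8118, γ^t·E[r] = 0.212814, running G = 2.951517
t=7: π = [0.1250, 0.1879, 0.1689, 0.1406, 0.2107, 0.1670], E[r] = 0.8119, γ^t·E[r] = 0.170268, running G = 3.121784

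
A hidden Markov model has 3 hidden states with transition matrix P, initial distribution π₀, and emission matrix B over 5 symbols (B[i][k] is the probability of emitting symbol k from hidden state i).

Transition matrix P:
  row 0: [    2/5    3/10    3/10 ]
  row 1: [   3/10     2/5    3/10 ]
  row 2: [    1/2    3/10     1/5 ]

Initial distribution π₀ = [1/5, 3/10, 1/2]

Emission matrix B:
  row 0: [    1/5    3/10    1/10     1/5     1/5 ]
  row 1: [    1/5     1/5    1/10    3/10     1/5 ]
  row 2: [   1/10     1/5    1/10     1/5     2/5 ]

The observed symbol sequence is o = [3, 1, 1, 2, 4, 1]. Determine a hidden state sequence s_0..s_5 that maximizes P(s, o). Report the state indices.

t=0: δ = [4.000e-02, 9.000e-02, 1.000e-01]  (obs o_0=3)
t=1: δ = [1.500e-02, 7.200e-03, 5.400e-03]  ψ = [2, 1, 1]  (obs o_1=1)
t=2: δ = [1.800e-03, 9.000e-04, 9.000e-04]  ψ = [0, 0, 0]  (obs o_2=1)
t=3: δ = [7.200e-05, 5.400e-05, 5.400e-05]  ψ = [0, 0, 0]  (obs o_3=2)
t=4: δ = [5.760e-06, 4.320e-06, 8.640e-06]  ψ = [0, 0, 0]  (obs o_4=4)
t=5: δ = [1.296e-06, 5.184e-07, 3.456e-07]  ψ = [2, 2, 0]  (obs o_5=1)
backtrack: best end state = 0; path = [2, 0, 0, 0, 2, 0]

path = [2, 0, 0, 0, 2, 0]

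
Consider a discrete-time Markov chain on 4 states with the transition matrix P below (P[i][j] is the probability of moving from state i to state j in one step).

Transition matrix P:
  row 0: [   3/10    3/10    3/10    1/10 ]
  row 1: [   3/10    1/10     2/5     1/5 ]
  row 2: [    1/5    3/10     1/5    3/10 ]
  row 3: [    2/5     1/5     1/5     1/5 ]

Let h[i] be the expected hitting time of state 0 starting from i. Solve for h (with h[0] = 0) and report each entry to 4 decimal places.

h = [0.0000, 3.4078, 3.6592, 3.0168]

First-step conditioning: h[0] = 0; for i ≠ 0, h[i] = 1 + Σ_k P[i][k]·h[k].
  h[1] = 1 + 1/10·h[1] + 2/5·h[2] + 1/5·h[3]
  h[2] = 1 + 3/10·h[1] + 1/5·h[2] + 3/10·h[3]
  h[3] = 1 + 1/5·h[1] + 1/5·h[2] + 1/5·h[3]
Solving the 3×3 linear system over states ≠ 0 gives exactly h = [0, 610/179, 655/179, 540/179] (h[0] = 0 is the target).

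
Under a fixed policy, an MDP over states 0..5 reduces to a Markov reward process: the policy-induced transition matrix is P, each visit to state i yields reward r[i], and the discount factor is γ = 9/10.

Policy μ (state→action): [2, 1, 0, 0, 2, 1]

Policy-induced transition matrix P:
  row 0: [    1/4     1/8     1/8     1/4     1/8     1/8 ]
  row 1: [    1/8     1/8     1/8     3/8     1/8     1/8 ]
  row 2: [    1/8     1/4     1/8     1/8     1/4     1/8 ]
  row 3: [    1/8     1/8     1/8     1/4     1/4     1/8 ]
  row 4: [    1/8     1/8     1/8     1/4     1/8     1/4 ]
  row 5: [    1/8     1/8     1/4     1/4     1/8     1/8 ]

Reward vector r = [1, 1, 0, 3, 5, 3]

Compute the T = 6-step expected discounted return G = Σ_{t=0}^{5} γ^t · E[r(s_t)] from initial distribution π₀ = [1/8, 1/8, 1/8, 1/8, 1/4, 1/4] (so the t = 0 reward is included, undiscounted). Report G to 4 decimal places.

t=0: π = [0.1250, 0.1250, 0.1250, 0.1250, 0.2500, 0.2500], E[r] = 2.6250, γ^t·E[r] = 2.625000, running G = 2.625000
t=1: π = [0.1406, 0.1406, 0.1563, 0.2500, 0.1563, 0.1563], E[r] = 2.2813, γ^t·E[r] = 2.053125, running G = 4.678125
t=2: π = [0.1426, 0.1445, 0.1445, 0.2480, 0.1758, 0.1445], E[r] = 2.3438, γ^t·E[r] = 1.898438, running G = 6.576563
t=3: π = [0.1428, 0.1431, 0.1431, 0.2500, 0.1741, 0.1470], E[r] = 2.3472, γ^t·E[r] = 1.711085, running G = 8.287648
t=4: π = [0.1429, 0.1429, 0.1434, 0.2500, 0.1741, 0.1468], E[r] = 2.3467, γ^t·E[r] = 1.539657, running G = 9.827304
t=5: π = [0.1429, 0.1429, 0.1433, 0.2499, 0.1742, 0.1468], E[r] = 2.3468, γ^t·E[r] = 1.385734, running G = 11.213038

G = 11.2130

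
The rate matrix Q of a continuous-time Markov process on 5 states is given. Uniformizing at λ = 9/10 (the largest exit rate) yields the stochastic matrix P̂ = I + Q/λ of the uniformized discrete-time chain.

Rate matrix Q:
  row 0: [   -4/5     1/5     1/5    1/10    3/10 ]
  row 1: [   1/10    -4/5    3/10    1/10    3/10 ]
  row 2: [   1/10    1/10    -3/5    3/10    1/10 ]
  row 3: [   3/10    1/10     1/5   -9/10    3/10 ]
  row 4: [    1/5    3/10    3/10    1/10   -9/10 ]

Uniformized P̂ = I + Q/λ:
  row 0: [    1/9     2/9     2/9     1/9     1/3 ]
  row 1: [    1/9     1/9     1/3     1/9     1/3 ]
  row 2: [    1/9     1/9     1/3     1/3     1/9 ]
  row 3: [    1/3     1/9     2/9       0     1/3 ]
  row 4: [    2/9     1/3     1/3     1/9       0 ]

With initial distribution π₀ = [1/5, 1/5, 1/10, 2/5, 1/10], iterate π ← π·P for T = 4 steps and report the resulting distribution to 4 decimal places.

t=0: π = [0.2000, 0.2000, 0.1000, 0.4000, 0.1000]
t=1: π = [0.2111, 0.1556, 0.2667, 0.0889, 0.2778]
t=2: π = [0.1617, 0.1963, 0.3000, 0.1605, 0.1815]
t=3: π = [0.1669, 0.1694, 0.2975, 0.1599, 0.2062]
t=4: π = [0.1696, 0.1755, 0.2970, 0.1595, 0.1985]

π = [0.1696, 0.1755, 0.2970, 0.1595, 0.1985]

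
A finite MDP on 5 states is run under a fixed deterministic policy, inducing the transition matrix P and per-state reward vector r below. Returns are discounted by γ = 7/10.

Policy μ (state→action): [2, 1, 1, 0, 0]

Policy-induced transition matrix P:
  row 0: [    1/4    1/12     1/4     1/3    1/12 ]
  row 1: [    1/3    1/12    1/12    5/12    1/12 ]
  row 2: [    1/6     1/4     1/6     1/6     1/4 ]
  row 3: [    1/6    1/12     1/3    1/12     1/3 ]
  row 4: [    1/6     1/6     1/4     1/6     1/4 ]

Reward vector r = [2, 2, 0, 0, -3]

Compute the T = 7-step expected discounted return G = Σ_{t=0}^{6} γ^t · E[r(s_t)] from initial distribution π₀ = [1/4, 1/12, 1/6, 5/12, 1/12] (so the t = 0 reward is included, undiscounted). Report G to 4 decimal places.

G = 0.4640

t=0: π = [0.2500, 0.0833, 0.1667, 0.4167, 0.0833], E[r] = 0.4167, γ^t·E[r] = 0.416667, running G = 0.416667
t=1: π = [0.2014, 0.1181, 0.2569, 0.1944, 0.2292], E[r] = -0.0486, γ^t·E[r] = -0.034028, running G = 0.382639
t=2: π = [0.2031, 0.1453, 0.2251, 0.2135, 0.2130], E[r] = 0.0579, γ^t·E[r] = 0.028356, running G = 0.410995
t=3: π = [0.2078, 0.1386, 0.2248, 0.2190, 0.2097], E[r] = 0.0636, γ^t·E[r] = 0.021818, running G = 0.432813
t=4: π = [0.2071, 0.1383, 0.2264, 0.2177, 0.2105], E[r] = 0.0592, γ^t·E[r] = 0.014207, running G = 0.447021
t=5: π = [0.2070, 0.1386, 0.2262, 0.2176, 0.2106], E[r] = 0.0594, γ^t·E[r] = 0.009988, running G = 0.457008
t=6: π = [0.2070, 0.1386, 0.2262, 0.2177, 0.2105], E[r] = 0.0596, γ^t·E[r] = 0.007011, running G = 0.464020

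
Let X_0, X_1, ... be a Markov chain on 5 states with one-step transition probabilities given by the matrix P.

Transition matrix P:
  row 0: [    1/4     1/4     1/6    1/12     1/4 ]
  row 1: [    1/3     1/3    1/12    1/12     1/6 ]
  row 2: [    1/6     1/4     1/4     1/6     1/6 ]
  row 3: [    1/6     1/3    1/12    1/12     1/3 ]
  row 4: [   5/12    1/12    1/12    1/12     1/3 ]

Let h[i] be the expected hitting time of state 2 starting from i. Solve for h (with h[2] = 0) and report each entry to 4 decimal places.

h = [8.4248, 9.1327, 0.0000, 9.2389, 9.0619]

First-step conditioning: h[2] = 0; for i ≠ 2, h[i] = 1 + Σ_k P[i][k]·h[k].
  h[0] = 1 + 1/4·h[0] + 1/4·h[1] + 1/12·h[3] + 1/4·h[4]
  h[1] = 1 + 1/3·h[0] + 1/3·h[1] + 1/12·h[3] + 1/6·h[4]
  h[3] = 1 + 1/6·h[0] + 1/3·h[1] + 1/12·h[3] + 1/3·h[4]
  h[4] = 1 + 5/12·h[0] + 1/12·h[1] + 1/12·h[3] + 1/3·h[4]
Solving the 4×4 linear system over states ≠ 2 gives exactly h = [952/113, 1032/113, 0, 1044/113, 1024/113] (h[2] = 0 is the target).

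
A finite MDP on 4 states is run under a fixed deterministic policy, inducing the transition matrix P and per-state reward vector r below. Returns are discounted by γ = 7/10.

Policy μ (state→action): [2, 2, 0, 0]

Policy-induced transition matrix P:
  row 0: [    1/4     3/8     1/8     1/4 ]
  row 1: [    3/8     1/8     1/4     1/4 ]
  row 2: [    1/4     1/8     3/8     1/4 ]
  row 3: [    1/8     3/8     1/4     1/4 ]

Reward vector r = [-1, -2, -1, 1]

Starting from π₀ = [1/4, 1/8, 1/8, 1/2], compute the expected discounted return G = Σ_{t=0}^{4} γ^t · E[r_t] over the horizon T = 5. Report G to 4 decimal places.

t=0: π = [0.2500, 0.1250, 0.1250, 0.5000], E[r] = -0.1250, γ^t·E[r] = -0.125000, running G = -0.125000
t=1: π = [0.2031, 0.3125, 0.2344, 0.2500], E[r] = -0.8125, γ^t·E[r] = -0.568750, running G = -0.693750
t=2: π = [0.2578, 0.2383, 0.2539, 0.2500], E[r] = -0.7383, γ^t·E[r] = -0.361758, running G = -1.055508
t=3: π = [0.2485, 0.2520, 0.2495, 0.2500], E[r] = -0.7520, γ^t·E[r] = -0.257920, running G = -1.313428
t=4: π = [0.2502, 0.2496, 0.2501, 0.2500], E[r] = -0.7496, γ^t·E[r] = -0.179987, running G = -1.493415

G = -1.4934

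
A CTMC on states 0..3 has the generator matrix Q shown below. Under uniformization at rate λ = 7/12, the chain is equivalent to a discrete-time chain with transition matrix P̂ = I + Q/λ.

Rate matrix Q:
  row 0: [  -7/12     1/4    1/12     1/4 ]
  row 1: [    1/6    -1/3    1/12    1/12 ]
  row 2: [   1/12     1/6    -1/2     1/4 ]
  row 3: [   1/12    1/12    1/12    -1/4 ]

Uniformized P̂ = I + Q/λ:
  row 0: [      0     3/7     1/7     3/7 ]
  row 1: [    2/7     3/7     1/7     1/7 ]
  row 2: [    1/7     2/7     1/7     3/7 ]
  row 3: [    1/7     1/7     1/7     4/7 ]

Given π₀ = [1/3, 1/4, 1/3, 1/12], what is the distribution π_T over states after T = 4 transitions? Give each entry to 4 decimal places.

π = [0.1627, 0.2949, 0.1429, 0.3995]

t=0: π = [0.3333, 0.2500, 0.3333, 0.0833]
t=1: π = [0.1310, 0.3571, 0.1429, 0.3690]
t=2: π = [0.1752, 0.3027, 0.1429, 0.3793]
t=3: π = [0.1611, 0.2998, 0.1429, 0.3963]
t=4: π = [0.1627, 0.2949, 0.1429, 0.3995]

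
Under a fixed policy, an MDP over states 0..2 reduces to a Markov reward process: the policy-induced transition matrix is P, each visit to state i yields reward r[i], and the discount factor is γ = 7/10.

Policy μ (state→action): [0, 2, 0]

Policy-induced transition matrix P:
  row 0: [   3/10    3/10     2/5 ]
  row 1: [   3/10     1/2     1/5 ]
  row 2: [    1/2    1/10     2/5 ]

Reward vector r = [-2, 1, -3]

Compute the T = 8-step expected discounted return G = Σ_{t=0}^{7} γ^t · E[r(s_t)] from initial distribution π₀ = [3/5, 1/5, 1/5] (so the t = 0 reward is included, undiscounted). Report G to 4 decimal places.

t=0: π = [0.6000, 0.2000, 0.2000], E[r] = -1.6000, γ^t·E[r] = -1.600000, running G = -1.600000
t=1: π = [0.3400, 0.3000, 0.3600], E[r] = -1.4600, γ^t·E[r] = -1.022000, running G = -2.622000
t=2: π = [0.3720, 0.2880, 0.3400], E[r] = -1.4760, γ^t·E[r] = -0.723240, running G = -3.345240
t=3: π = [0.3680, 0.2896, 0.3424], E[r] = -1.4736, γ^t·E[r] = -0.505445, running G = -3.850685
t=4: π = [0.3685, 0.2894, 0.3421], E[r] = -1.4738, γ^t·E[r] = -0.353850, running G = -4.204535
t=5: π = [0.3684, 0.2895, 0.3421], E[r] = -1.4737, γ^t·E[r] = -0.247684, running G = -4.452219
t=6: π = [0.3684, 0.2895, 0.3421], E[r] = -1.4737, γ^t·E[r] = -0.173378, running G = -4.625597
t=7: π = [0.3684, 0.2895, 0.3421], E[r] = -1.4737, γ^t·E[r] = -0.121364, running G = -4.746961

G = -4.7470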